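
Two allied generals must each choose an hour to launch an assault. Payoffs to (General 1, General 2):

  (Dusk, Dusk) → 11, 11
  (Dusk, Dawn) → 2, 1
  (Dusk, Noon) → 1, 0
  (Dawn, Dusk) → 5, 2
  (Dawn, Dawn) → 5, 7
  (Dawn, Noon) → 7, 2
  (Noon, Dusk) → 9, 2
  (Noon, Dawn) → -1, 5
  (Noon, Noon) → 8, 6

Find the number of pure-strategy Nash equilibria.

Both Dusk: General 1 gets 11 (best alternative 9); General 2 gets 11 (best alternative 1). Neither deviates — NE.
Both Dawn: General 1 gets 5 (best alternative 2); General 2 gets 7 (best alternative 2). Neither deviates — NE.
Both Noon: General 1 gets 8 (best alternative 7); General 2 gets 6 (best alternative 5). Neither deviates — NE.
(Dusk, Dawn) is not a NE: General 1 would switch to Dawn (5 > 2).
No other cell survives both best-response checks, so there are 3 pure NE.

3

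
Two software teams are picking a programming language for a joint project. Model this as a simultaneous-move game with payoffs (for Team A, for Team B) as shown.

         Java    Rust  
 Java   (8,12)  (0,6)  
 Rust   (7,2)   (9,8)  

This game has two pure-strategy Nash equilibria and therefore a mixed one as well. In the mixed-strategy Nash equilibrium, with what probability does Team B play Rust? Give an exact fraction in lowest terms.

1/10

Team B's mix q on Java must make Team A indifferent between Java and Rust.
Team A's payoff from Java: 8q + 0(1−q). From Rust: 7q + 9(1−q).
Set equal: 1q = 9(1−q) → q = 9/10.
Probability on Rust is 1 − 9/10 = 1/10.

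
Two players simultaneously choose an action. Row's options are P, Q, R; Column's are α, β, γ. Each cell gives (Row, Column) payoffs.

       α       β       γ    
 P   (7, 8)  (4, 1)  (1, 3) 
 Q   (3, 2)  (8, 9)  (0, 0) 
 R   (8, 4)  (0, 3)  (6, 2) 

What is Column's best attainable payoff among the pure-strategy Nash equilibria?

9

(Q, β) is a pure NE (Row: 8 ≥ 4; Column: 9 ≥ 2). Column gets 9.
(R, α) is a pure NE (Row: 8 ≥ 7; Column: 4 ≥ 3). Column gets 4.
Every other cell has a profitable deviation for at least one player. Highest of {9, 4} is 9.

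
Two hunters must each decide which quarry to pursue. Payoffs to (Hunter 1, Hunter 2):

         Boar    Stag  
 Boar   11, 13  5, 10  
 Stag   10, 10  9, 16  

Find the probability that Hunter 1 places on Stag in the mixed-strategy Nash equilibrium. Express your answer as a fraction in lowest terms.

Hunter 1's mix p on Boar must make Hunter 2 indifferent between Boar and Stag.
Hunter 2's payoff from Boar: 13p + 10(1−p). From Stag: 10p + 16(1−p).
Set equal: 3p = 6(1−p) → p = 6/9 = 2/3.
Probability on Stag is 1 − 2/3 = 1/3.

1/3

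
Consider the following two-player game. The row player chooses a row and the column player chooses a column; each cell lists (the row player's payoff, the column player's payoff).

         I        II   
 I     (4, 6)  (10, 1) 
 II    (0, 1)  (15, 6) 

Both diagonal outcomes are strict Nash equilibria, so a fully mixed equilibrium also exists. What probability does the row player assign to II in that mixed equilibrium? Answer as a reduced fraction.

The row player's mix p on I must make the column player indifferent between I and II.
The column player's payoff from I: 6p + 1(1−p). From II: 1p + 6(1−p).
Set equal: 5p = 5(1−p) → p = 5/10 = 1/2.
Probability on II is 1 − 1/2 = 1/2.

1/2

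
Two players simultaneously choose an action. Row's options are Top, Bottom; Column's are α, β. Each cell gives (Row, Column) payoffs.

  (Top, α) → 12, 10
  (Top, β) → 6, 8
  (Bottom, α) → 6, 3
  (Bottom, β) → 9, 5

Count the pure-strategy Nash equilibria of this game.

2

(Top, α): Row gets 12 (best alternative 6); Column gets 10 (best alternative 8). Neither deviates — NE.
(Bottom, β): Row gets 9 (best alternative 6); Column gets 5 (best alternative 3). Neither deviates — NE.
(Top, β) is not a NE: Row would switch to Bottom (9 > 6).
No other cell survives both best-response checks, so there are 2 pure NE.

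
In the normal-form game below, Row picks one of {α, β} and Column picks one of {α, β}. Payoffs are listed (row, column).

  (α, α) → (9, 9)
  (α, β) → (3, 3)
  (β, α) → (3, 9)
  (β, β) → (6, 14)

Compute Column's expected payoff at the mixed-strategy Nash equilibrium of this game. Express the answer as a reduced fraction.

Row mixes with probability p on α, chosen so Column is indifferent: 9p + 9(1−p) = 3p + 14(1−p) gives p = 5/11.
Column's expected payoff is 9·5/11 + 9·6/11 = 9.

9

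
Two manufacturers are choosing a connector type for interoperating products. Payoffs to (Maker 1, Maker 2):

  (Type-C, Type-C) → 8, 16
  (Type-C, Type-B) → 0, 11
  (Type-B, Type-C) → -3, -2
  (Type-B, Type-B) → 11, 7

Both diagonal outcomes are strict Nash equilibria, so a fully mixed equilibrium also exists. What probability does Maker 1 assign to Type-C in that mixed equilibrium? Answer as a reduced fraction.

9/14

Maker 1's mix p on Type-C must make Maker 2 indifferent between Type-C and Type-B.
Maker 2's payoff from Type-C: 16p + (-2)(1−p). From Type-B: 11p + 7(1−p).
Set equal: 5p = 9(1−p) → p = 9/14.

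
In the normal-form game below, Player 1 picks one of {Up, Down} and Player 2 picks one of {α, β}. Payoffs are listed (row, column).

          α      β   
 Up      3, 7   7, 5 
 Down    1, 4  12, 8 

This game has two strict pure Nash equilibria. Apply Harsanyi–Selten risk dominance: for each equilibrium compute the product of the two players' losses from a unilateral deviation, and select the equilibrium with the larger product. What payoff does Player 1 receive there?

12

At (Up, α): Player 1 loses 3 − 1 = 2 by deviating; Player 2 loses 7 − 5 = 2. Product = 2·2 = 4.
At (Down, β): Player 1 loses 12 − 7 = 5 by deviating; Player 2 loses 8 − 4 = 4. Product = 5·4 = 20.
20 > 4, so (Down, β) is risk-dominant. Player 1's payoff there is 12.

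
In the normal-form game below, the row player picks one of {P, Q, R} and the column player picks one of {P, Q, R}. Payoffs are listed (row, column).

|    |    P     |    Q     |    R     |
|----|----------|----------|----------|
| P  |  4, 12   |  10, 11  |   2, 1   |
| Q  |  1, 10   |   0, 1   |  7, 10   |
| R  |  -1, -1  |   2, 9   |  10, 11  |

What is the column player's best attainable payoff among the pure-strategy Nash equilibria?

12

Both P is a pure NE (the row player: 4 ≥ 1; the column player: 12 ≥ 11). The column player gets 12.
Both R is a pure NE (the row player: 10 ≥ 7; the column player: 11 ≥ 9). The column player gets 11.
Every other cell has a profitable deviation for at least one player. Highest of {12, 11} is 12.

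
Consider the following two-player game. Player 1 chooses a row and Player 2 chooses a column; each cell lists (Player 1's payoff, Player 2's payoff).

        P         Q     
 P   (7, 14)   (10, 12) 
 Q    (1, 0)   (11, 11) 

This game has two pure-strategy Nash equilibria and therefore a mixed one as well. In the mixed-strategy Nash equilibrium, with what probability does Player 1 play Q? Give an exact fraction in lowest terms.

2/13

Player 1's mix p on P must make Player 2 indifferent between P and Q.
Player 2's payoff from P: 14p + 0(1−p). From Q: 12p + 11(1−p).
Set equal: 2p = 11(1−p) → p = 11/13.
Probability on Q is 1 − 11/13 = 2/13.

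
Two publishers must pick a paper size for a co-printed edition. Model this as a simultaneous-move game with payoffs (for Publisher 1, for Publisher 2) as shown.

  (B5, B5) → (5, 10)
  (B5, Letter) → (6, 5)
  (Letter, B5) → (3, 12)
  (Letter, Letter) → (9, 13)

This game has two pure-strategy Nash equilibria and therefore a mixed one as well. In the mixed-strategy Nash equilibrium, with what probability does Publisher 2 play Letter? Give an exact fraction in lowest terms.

2/5

Publisher 2's mix q on B5 must make Publisher 1 indifferent between B5 and Letter.
Publisher 1's payoff from B5: 5q + 6(1−q). From Letter: 3q + 9(1−q).
Set equal: 2q = 3(1−q) → q = 3/5.
Probability on Letter is 1 − 3/5 = 2/5.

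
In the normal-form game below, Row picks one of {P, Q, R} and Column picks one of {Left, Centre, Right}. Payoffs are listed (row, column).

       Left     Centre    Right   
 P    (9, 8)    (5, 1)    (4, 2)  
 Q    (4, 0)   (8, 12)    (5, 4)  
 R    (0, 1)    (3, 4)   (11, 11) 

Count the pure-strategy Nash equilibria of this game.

(P, Left): Row gets 9 (best alternative 4); Column gets 8 (best alternative 2). Neither deviates — NE.
(Q, Centre): Row gets 8 (best alternative 5); Column gets 12 (best alternative 4). Neither deviates — NE.
(R, Right): Row gets 11 (best alternative 5); Column gets 11 (best alternative 4). Neither deviates — NE.
(P, Right) is not a NE: Row would switch to R (11 > 4).
No other cell survives both best-response checks, so there are 3 pure NE.

3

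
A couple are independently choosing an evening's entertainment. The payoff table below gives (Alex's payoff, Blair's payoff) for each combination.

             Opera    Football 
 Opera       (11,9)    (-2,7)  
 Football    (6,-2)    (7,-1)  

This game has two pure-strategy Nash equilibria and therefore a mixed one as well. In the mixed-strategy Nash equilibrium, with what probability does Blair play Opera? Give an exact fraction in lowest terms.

Blair's mix q on Opera must make Alex indifferent between Opera and Football.
Alex's payoff from Opera: 11q + (-2)(1−q). From Football: 6q + 7(1−q).
Set equal: 5q = 9(1−q) → q = 9/14.

9/14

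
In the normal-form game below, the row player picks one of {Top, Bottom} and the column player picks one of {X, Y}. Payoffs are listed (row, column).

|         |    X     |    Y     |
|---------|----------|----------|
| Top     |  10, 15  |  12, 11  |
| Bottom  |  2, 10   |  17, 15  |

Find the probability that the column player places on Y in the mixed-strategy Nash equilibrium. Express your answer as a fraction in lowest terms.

8/13

The column player's mix q on X must make the row player indifferent between Top and Bottom.
The row player's payoff from Top: 10q + 12(1−q). From Bottom: 2q + 17(1−q).
Set equal: 8q = 5(1−q) → q = 5/13.
Probability on Y is 1 − 5/13 = 8/13.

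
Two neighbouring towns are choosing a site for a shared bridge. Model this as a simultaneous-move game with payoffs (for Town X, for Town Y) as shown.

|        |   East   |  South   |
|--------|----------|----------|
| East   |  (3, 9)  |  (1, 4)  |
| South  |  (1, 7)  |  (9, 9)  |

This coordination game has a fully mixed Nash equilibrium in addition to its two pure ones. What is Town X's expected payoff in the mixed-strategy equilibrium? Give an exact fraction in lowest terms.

Town Y mixes with probability q on East, chosen so Town X is indifferent: 3q + 1(1−q) = 1q + 9(1−q) gives q = 4/5.
Town X's expected payoff (from either row, since indifferent) is 3·4/5 + 1·1/5 = 13/5.

13/5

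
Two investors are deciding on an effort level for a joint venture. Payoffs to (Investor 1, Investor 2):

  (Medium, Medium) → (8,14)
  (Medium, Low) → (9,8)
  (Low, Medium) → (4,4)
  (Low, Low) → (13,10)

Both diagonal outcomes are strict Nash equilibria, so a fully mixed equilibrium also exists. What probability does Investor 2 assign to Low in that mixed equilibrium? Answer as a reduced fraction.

Investor 2's mix q on Medium must make Investor 1 indifferent between Medium and Low.
Investor 1's payoff from Medium: 8q + 9(1−q). From Low: 4q + 13(1−q).
Set equal: 4q = 4(1−q) → q = 4/8 = 1/2.
Probability on Low is 1 − 1/2 = 1/2.

1/2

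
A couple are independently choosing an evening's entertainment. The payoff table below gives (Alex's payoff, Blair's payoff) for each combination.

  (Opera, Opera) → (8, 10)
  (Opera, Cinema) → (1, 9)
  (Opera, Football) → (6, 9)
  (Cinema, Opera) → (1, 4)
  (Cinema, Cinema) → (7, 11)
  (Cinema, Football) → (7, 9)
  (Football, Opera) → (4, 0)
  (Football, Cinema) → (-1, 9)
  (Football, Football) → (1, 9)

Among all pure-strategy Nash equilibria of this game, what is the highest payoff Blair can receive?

Both Opera is a pure NE (Alex: 8 ≥ 4; Blair: 10 ≥ 9). Blair gets 10.
Both Cinema is a pure NE (Alex: 7 ≥ 1; Blair: 11 ≥ 9). Blair gets 11.
Every other cell has a profitable deviation for at least one player. Highest of {10, 11} is 11.

11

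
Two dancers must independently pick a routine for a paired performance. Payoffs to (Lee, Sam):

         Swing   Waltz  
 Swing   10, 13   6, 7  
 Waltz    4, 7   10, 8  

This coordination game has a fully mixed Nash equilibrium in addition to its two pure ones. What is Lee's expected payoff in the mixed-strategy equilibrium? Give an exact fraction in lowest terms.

38/5

Sam mixes with probability q on Swing, chosen so Lee is indifferent: 10q + 6(1−q) = 4q + 10(1−q) gives q = 2/5.
Lee's expected payoff (from either row, since indifferent) is 10·2/5 + 6·3/5 = 38/5.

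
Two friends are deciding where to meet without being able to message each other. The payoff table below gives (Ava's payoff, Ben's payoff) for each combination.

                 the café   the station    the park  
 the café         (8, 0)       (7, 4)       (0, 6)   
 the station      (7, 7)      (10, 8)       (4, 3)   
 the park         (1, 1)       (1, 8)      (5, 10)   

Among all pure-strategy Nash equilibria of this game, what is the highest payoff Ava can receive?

10

Both the station is a pure NE (Ava: 10 ≥ 7; Ben: 8 ≥ 7). Ava gets 10.
Both the park is a pure NE (Ava: 5 ≥ 4; Ben: 10 ≥ 8). Ava gets 5.
Every other cell has a profitable deviation for at least one player. Highest of {10, 5} is 10.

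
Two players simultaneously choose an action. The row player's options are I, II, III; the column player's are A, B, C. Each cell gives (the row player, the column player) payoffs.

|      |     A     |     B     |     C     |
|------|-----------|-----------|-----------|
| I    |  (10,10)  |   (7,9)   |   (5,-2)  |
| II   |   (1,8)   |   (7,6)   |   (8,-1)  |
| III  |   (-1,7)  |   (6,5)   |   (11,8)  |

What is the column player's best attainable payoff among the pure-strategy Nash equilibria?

(I, A) is a pure NE (the row player: 10 ≥ 1; the column player: 10 ≥ 9). The column player gets 10.
(III, C) is a pure NE (the row player: 11 ≥ 8; the column player: 8 ≥ 7). The column player gets 8.
Every other cell has a profitable deviation for at least one player. Highest of {10, 8} is 10.

10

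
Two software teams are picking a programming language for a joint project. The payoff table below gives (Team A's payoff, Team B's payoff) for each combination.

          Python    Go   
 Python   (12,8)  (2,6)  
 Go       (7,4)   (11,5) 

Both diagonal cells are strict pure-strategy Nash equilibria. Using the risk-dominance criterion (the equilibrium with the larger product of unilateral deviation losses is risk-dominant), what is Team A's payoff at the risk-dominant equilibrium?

12

At both Python: Team A loses 12 − 7 = 5 by deviating; Team B loses 8 − 6 = 2. Product = 5·2 = 10.
At both Go: Team A loses 11 − 2 = 9 by deviating; Team B loses 5 − 4 = 1. Product = 9·1 = 9.
10 > 9, so both Python is risk-dominant. Team A's payoff there is 12.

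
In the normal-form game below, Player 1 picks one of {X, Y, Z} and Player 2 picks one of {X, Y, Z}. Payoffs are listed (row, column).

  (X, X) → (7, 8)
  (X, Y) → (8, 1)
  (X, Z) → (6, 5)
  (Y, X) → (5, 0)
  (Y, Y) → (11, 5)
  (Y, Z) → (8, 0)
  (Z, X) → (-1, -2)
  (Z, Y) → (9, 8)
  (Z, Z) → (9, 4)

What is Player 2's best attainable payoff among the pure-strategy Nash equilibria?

8

Both X is a pure NE (Player 1: 7 ≥ 5; Player 2: 8 ≥ 5). Player 2 gets 8.
Both Y is a pure NE (Player 1: 11 ≥ 9; Player 2: 5 ≥ 0). Player 2 gets 5.
Every other cell has a profitable deviation for at least one player. Highest of {8, 5} is 8.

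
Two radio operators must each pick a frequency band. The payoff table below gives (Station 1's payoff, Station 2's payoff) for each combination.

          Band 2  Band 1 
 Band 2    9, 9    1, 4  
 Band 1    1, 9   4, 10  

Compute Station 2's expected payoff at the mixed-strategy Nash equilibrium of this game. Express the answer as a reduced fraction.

9

Station 1 mixes with probability p on Band 2, chosen so Station 2 is indifferent: 9p + 9(1−p) = 4p + 10(1−p) gives p = 1/6.
Station 2's expected payoff is 9·1/6 + 9·5/6 = 9.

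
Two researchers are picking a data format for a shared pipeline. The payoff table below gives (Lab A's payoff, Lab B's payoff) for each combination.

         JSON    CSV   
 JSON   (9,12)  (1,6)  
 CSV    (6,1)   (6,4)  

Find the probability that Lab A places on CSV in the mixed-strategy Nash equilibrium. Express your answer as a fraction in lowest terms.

2/3

Lab A's mix p on JSON must make Lab B indifferent between JSON and CSV.
Lab B's payoff from JSON: 12p + 1(1−p). From CSV: 6p + 4(1−p).
Set equal: 6p = 3(1−p) → p = 3/9 = 1/3.
Probability on CSV is 1 − 1/3 = 2/3.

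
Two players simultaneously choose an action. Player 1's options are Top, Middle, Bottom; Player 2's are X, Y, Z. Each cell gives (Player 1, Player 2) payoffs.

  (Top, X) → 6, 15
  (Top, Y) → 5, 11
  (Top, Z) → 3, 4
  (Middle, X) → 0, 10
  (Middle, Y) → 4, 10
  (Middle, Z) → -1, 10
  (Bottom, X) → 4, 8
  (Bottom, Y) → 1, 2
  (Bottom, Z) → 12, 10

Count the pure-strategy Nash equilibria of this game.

2

(Top, X): Player 1 gets 6 (best alternative 4); Player 2 gets 15 (best alternative 11). Neither deviates — NE.
(Bottom, Z): Player 1 gets 12 (best alternative 3); Player 2 gets 10 (best alternative 8). Neither deviates — NE.
(Middle, Y) is not a NE: Player 1 would switch to Top (5 > 4).
No other cell survives both best-response checks, so there are 2 pure NE.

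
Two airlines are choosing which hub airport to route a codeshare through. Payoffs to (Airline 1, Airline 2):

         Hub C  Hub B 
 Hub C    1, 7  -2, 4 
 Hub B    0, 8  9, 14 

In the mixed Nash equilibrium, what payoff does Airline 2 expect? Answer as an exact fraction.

22/3

Airline 1 mixes with probability p on Hub C, chosen so Airline 2 is indifferent: 7p + 8(1−p) = 4p + 14(1−p) gives p = 2/3.
Airline 2's expected payoff is 7·2/3 + 8·1/3 = 22/3.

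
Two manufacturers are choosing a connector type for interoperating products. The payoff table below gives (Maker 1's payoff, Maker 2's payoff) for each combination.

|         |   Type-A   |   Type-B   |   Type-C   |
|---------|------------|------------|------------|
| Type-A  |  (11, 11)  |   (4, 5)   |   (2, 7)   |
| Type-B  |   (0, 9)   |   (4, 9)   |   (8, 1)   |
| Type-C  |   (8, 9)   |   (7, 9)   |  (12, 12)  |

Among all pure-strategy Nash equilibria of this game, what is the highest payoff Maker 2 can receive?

12

Both Type-A is a pure NE (Maker 1: 11 ≥ 8; Maker 2: 11 ≥ 7). Maker 2 gets 11.
Both Type-C is a pure NE (Maker 1: 12 ≥ 8; Maker 2: 12 ≥ 9). Maker 2 gets 12.
Every other cell has a profitable deviation for at least one player. Highest of {11, 12} is 12.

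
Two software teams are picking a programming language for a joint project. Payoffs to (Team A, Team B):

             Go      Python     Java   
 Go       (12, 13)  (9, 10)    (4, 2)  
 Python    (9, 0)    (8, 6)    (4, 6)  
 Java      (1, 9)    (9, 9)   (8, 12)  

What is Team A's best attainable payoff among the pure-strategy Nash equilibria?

Both Go is a pure NE (Team A: 12 ≥ 9; Team B: 13 ≥ 10). Team A gets 12.
Both Java is a pure NE (Team A: 8 ≥ 4; Team B: 12 ≥ 9). Team A gets 8.
Every other cell has a profitable deviation for at least one player. Highest of {12, 8} is 12.

12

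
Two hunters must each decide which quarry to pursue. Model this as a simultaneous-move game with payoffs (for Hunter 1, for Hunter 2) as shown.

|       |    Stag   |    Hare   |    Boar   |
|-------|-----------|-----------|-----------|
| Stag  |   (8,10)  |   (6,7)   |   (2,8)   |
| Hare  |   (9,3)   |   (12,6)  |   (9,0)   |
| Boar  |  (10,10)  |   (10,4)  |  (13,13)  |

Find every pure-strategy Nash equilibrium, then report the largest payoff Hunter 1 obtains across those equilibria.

13

Both Hare is a pure NE (Hunter 1: 12 ≥ 10; Hunter 2: 6 ≥ 3). Hunter 1 gets 12.
Both Boar is a pure NE (Hunter 1: 13 ≥ 9; Hunter 2: 13 ≥ 10). Hunter 1 gets 13.
Every other cell has a profitable deviation for at least one player. Highest of {12, 13} is 13.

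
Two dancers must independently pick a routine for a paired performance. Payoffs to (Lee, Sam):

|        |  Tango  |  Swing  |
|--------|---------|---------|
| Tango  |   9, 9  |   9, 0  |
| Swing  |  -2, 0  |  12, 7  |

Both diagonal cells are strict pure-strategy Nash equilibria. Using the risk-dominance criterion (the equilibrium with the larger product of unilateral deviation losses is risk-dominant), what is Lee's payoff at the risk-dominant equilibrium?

At both Tango: Lee loses 9 − (-2) = 11 by deviating; Sam loses 9 − 0 = 9. Product = 11·9 = 99.
At both Swing: Lee loses 12 − 9 = 3 by deviating; Sam loses 7 − 0 = 7. Product = 3·7 = 21.
99 > 21, so both Tango is risk-dominant. Lee's payoff there is 9.

9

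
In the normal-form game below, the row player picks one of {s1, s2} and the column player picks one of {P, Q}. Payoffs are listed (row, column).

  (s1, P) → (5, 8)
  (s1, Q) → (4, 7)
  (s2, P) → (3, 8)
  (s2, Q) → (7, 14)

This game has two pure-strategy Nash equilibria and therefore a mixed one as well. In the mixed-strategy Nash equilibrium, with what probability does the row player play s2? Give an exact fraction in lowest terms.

1/7

The row player's mix p on s1 must make the column player indifferent between P and Q.
The column player's payoff from P: 8p + 8(1−p). From Q: 7p + 14(1−p).
Set equal: 1p = 6(1−p) → p = 6/7.
Probability on s2 is 1 − 6/7 = 1/7.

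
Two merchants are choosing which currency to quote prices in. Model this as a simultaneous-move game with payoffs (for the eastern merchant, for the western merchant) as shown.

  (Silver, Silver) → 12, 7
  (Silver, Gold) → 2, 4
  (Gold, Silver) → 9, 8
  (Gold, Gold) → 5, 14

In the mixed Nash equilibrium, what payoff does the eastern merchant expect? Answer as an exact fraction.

7

The western merchant mixes with probability q on Silver, chosen so the eastern merchant is indifferent: 12q + 2(1−q) = 9q + 5(1−q) gives q = 1/2.
The eastern merchant's expected payoff (from either row, since indifferent) is 12·1/2 + 2·1/2 = 7.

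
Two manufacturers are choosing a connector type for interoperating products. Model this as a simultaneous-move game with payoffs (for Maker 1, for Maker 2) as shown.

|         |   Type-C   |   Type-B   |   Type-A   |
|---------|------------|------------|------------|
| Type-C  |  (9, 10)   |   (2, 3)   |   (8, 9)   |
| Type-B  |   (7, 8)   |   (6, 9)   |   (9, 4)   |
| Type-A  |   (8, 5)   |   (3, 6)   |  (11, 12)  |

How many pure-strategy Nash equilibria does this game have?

Both Type-C: Maker 1 gets 9 (best alternative 8); Maker 2 gets 10 (best alternative 9). Neither deviates — NE.
Both Type-B: Maker 1 gets 6 (best alternative 3); Maker 2 gets 9 (best alternative 8). Neither deviates — NE.
Both Type-A: Maker 1 gets 11 (best alternative 9); Maker 2 gets 12 (best alternative 6). Neither deviates — NE.
(Type-B, Type-C) is not a NE: Maker 1 would switch to Type-C (9 > 7).
No other cell survives both best-response checks, so there are 3 pure NE.

3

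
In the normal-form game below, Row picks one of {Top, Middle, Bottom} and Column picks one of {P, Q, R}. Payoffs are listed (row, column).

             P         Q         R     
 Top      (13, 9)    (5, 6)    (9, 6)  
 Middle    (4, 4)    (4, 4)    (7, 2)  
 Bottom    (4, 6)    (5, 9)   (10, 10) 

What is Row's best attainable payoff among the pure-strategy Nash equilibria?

(Top, P) is a pure NE (Row: 13 ≥ 4; Column: 9 ≥ 6). Row gets 13.
(Bottom, R) is a pure NE (Row: 10 ≥ 9; Column: 10 ≥ 9). Row gets 10.
Every other cell has a profitable deviation for at least one player. Highest of {13, 10} is 13.

13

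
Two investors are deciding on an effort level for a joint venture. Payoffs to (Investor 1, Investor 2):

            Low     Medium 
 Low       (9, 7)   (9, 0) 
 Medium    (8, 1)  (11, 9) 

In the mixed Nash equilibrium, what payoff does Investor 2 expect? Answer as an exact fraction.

21/5

Investor 1 mixes with probability p on Low, chosen so Investor 2 is indifferent: 7p + 1(1−p) = 0p + 9(1−p) gives p = 8/15.
Investor 2's expected payoff is 7·8/15 + 1·7/15 = 21/5.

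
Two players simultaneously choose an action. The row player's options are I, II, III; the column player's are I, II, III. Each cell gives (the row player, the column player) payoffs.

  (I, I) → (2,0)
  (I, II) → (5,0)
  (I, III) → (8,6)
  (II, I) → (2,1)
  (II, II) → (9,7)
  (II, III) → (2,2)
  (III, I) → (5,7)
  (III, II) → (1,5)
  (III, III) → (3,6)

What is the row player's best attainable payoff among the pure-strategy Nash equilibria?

(I, III) is a pure NE (the row player: 8 ≥ 3; the column player: 6 ≥ 0). The row player gets 8.
Both II is a pure NE (the row player: 9 ≥ 5; the column player: 7 ≥ 2). The row player gets 9.
(III, I) is a pure NE (the row player: 5 ≥ 2; the column player: 7 ≥ 6). The row player gets 5.
Every other cell has a profitable deviation for at least one player. Highest of {8, 9, 5} is 9.

9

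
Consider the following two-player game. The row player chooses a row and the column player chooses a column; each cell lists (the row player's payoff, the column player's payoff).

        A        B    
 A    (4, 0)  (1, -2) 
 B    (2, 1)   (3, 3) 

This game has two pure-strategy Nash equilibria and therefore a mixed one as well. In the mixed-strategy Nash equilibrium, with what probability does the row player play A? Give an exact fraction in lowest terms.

1/2

The row player's mix p on A must make the column player indifferent between A and B.
The column player's payoff from A: 0p + 1(1−p). From B: (-2)p + 3(1−p).
Set equal: 2p = 2(1−p) → p = 2/4 = 1/2.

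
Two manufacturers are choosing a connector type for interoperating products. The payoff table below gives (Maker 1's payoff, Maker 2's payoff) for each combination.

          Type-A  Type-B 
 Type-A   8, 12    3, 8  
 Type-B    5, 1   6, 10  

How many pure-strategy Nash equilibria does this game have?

Both Type-A: Maker 1 gets 8 (best alternative 5); Maker 2 gets 12 (best alternative 8). Neither deviates — NE.
Both Type-B: Maker 1 gets 6 (best alternative 3); Maker 2 gets 10 (best alternative 1). Neither deviates — NE.
(Type-A, Type-B) is not a NE: Maker 1 would switch to Type-B (6 > 3).
No other cell survives both best-response checks, so there are 2 pure NE.

2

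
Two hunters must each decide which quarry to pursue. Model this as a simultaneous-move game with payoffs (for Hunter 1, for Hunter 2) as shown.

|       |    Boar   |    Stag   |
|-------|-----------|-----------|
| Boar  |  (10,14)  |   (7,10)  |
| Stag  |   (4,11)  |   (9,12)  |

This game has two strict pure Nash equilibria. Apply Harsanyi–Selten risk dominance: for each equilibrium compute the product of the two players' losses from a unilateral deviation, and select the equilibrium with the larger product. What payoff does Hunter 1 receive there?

At both Boar: Hunter 1 loses 10 − 4 = 6 by deviating; Hunter 2 loses 14 − 10 = 4. Product = 6·4 = 24.
At both Stag: Hunter 1 loses 9 − 7 = 2 by deviating; Hunter 2 loses 12 − 11 = 1. Product = 2·1 = 2.
24 > 2, so both Boar is risk-dominant. Hunter 1's payoff there is 10.

10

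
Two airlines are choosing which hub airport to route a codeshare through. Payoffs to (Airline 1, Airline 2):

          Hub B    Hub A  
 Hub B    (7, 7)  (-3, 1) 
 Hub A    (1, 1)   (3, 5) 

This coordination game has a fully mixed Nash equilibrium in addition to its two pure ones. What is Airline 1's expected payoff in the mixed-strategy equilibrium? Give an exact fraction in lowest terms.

Airline 2 mixes with probability q on Hub B, chosen so Airline 1 is indifferent: 7q + (-3)(1−q) = 1q + 3(1−q) gives q = 1/2.
Airline 1's expected payoff (from either row, since indifferent) is 7·1/2 + (-3)·1/2 = 2.

2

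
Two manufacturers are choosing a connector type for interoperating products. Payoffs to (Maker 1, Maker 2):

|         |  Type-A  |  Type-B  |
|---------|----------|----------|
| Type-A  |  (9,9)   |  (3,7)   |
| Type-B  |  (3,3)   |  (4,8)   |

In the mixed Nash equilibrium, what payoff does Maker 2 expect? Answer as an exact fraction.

51/7

Maker 1 mixes with probability p on Type-A, chosen so Maker 2 is indifferent: 9p + 3(1−p) = 7p + 8(1−p) gives p = 5/7.
Maker 2's expected payoff is 9·5/7 + 3·2/7 = 51/7.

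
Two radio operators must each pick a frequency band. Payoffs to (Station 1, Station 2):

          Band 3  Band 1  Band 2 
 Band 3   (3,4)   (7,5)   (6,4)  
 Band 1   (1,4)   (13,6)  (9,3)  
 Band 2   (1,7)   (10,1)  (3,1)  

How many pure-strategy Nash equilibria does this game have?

1

Both Band 1: Station 1 gets 13 (best alternative 10); Station 2 gets 6 (best alternative 4). Neither deviates — NE.
Both Band 2 is not a NE: Station 1 would switch to Band 1 (9 > 3).
No other cell survives both best-response checks, so there is 1 pure NE.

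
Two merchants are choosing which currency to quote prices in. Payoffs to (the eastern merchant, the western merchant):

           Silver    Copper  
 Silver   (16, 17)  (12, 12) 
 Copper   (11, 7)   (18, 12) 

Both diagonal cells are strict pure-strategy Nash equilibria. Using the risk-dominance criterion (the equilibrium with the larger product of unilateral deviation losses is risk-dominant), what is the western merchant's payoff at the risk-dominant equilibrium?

12

At both Silver: the eastern merchant loses 16 − 11 = 5 by deviating; the western merchant loses 17 − 12 = 5. Product = 5·5 = 25.
At both Copper: the eastern merchant loses 18 − 12 = 6 by deviating; the western merchant loses 12 − 7 = 5. Product = 6·5 = 30.
30 > 25, so both Copper is risk-dominant. The western merchant's payoff there is 12.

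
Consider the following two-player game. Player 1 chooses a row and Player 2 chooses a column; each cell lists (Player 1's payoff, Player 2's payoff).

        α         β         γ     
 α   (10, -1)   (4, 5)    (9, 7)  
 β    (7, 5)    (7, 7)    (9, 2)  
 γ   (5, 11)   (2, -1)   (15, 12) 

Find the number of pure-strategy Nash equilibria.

2

Both β: Player 1 gets 7 (best alternative 4); Player 2 gets 7 (best alternative 5). Neither deviates — NE.
Both γ: Player 1 gets 15 (best alternative 9); Player 2 gets 12 (best alternative 11). Neither deviates — NE.
Both α is not a NE: Player 2 would switch to γ (7 > -1).
No other cell survives both best-response checks, so there are 2 pure NE.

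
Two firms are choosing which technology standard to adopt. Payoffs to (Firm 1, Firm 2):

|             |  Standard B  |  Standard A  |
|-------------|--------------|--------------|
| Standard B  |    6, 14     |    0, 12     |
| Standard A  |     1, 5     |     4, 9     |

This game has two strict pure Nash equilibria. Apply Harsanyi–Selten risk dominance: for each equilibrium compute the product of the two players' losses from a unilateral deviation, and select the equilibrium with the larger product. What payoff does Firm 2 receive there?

At both Standard B: Firm 1 loses 6 − 1 = 5 by deviating; Firm 2 loses 14 − 12 = 2. Product = 5·2 = 10.
At both Standard A: Firm 1 loses 4 − 0 = 4 by deviating; Firm 2 loses 9 − 5 = 4. Product = 4·4 = 16.
16 > 10, so both Standard A is risk-dominant. Firm 2's payoff there is 9.

9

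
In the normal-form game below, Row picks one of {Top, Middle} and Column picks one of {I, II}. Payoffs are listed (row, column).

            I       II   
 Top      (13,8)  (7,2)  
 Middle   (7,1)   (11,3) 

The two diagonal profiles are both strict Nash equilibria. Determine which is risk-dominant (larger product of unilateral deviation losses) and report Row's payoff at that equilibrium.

At (Top, I): Row loses 13 − 7 = 6 by deviating; Column loses 8 − 2 = 6. Product = 6·6 = 36.
At (Middle, II): Row loses 11 − 7 = 4 by deviating; Column loses 3 − 1 = 2. Product = 4·2 = 8.
36 > 8, so (Top, I) is risk-dominant. Row's payoff there is 13.

13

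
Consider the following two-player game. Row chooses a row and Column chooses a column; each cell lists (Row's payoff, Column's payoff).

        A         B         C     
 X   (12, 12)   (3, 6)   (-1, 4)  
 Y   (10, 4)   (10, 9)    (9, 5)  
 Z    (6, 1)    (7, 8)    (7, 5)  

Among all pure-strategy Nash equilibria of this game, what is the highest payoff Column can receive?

(X, A) is a pure NE (Row: 12 ≥ 10; Column: 12 ≥ 6). Column gets 12.
(Y, B) is a pure NE (Row: 10 ≥ 7; Column: 9 ≥ 5). Column gets 9.
Every other cell has a profitable deviation for at least one player. Highest of {12, 9} is 12.

12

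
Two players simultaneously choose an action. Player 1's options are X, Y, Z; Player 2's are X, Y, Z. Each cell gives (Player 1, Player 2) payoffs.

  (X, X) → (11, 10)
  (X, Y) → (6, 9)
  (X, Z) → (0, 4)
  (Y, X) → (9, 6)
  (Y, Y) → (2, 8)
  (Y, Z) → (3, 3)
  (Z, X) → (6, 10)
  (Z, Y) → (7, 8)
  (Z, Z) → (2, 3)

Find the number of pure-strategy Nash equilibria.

Both X: Player 1 gets 11 (best alternative 9); Player 2 gets 10 (best alternative 9). Neither deviates — NE.
Both Z is not a NE: Player 1 would switch to Y (3 > 2).
No other cell survives both best-response checks, so there is 1 pure NE.

1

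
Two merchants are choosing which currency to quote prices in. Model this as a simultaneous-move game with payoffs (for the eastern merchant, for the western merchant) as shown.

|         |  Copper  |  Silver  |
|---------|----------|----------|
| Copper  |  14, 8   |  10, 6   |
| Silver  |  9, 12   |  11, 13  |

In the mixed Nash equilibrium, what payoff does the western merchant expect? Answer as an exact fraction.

The eastern merchant mixes with probability p on Copper, chosen so the western merchant is indifferent: 8p + 12(1−p) = 6p + 13(1−p) gives p = 1/3.
The western merchant's expected payoff is 8·1/3 + 12·2/3 = 32/3.

32/3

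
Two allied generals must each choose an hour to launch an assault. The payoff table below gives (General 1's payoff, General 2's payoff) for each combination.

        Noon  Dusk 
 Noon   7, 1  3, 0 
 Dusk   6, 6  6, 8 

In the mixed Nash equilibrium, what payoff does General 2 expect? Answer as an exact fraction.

8/3

General 1 mixes with probability p on Noon, chosen so General 2 is indifferent: 1p + 6(1−p) = 0p + 8(1−p) gives p = 2/3.
General 2's expected payoff is 1·2/3 + 6·1/3 = 8/3.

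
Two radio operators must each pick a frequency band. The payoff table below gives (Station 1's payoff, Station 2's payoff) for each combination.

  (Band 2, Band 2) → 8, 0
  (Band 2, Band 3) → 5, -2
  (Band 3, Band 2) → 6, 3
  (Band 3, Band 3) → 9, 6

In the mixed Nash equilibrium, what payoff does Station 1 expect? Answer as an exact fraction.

Station 2 mixes with probability q on Band 2, chosen so Station 1 is indifferent: 8q + 5(1−q) = 6q + 9(1−q) gives q = 2/3.
Station 1's expected payoff (from either row, since indifferent) is 8·2/3 + 5·1/3 = 7.

7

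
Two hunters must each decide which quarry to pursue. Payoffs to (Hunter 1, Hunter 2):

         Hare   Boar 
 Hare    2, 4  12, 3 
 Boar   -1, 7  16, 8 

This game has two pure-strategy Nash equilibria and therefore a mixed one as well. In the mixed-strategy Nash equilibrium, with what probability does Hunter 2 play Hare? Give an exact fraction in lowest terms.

Hunter 2's mix q on Hare must make Hunter 1 indifferent between Hare and Boar.
Hunter 1's payoff from Hare: 2q + 12(1−q). From Boar: (-1)q + 16(1−q).
Set equal: 3q = 4(1−q) → q = 4/7.

4/7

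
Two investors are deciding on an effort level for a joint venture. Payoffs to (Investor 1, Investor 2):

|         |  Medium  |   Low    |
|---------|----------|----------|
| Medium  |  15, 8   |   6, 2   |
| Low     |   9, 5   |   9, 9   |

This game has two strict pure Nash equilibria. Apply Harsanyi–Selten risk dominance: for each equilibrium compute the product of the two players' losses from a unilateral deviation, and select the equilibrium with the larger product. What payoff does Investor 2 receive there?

8

At both Medium: Investor 1 loses 15 − 9 = 6 by deviating; Investor 2 loses 8 − 2 = 6. Product = 6·6 = 36.
At both Low: Investor 1 loses 9 − 6 = 3 by deviating; Investor 2 loses 9 − 5 = 4. Product = 3·4 = 12.
36 > 12, so both Medium is risk-dominant. Investor 2's payoff there is 8.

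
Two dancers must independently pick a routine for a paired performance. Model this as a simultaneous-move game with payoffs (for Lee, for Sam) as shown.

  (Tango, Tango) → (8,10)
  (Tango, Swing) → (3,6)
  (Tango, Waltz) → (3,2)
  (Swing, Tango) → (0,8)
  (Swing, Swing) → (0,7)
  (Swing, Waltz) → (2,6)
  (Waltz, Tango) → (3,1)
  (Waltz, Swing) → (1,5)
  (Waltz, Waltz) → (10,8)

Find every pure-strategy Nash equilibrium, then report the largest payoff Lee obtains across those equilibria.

Both Tango is a pure NE (Lee: 8 ≥ 3; Sam: 10 ≥ 6). Lee gets 8.
Both Waltz is a pure NE (Lee: 10 ≥ 3; Sam: 8 ≥ 5). Lee gets 10.
Every other cell has a profitable deviation for at least one player. Highest of {8, 10} is 10.

10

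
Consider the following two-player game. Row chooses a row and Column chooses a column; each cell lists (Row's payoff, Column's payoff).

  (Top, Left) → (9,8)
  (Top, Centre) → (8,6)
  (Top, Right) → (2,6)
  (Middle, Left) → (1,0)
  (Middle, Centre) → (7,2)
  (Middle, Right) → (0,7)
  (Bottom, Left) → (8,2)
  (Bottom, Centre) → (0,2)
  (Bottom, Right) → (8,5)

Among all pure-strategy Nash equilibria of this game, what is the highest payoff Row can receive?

(Top, Left) is a pure NE (Row: 9 ≥ 8; Column: 8 ≥ 6). Row gets 9.
(Bottom, Right) is a pure NE (Row: 8 ≥ 2; Column: 5 ≥ 2). Row gets 8.
Every other cell has a profitable deviation for at least one player. Highest of {9, 8} is 9.

9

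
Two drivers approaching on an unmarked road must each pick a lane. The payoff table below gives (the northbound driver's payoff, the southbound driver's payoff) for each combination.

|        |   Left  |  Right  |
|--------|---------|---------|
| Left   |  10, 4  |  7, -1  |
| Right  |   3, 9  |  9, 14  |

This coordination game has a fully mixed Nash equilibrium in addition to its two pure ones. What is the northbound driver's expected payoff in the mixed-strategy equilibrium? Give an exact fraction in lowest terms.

The southbound driver mixes with probability q on Left, chosen so the northbound driver is indifferent: 10q + 7(1−q) = 3q + 9(1−q) gives q = 2/9.
The northbound driver's expected payoff (from either row, since indifferent) is 10·2/9 + 7·7/9 = 23/3.

23/3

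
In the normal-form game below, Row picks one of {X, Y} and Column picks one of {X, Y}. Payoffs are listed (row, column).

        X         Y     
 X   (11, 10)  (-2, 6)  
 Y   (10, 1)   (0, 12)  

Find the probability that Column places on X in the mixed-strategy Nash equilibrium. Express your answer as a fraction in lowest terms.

2/3

Column's mix q on X must make Row indifferent between X and Y.
Row's payoff from X: 11q + (-2)(1−q). From Y: 10q + 0(1−q).
Set equal: 1q = 2(1−q) → q = 2/3.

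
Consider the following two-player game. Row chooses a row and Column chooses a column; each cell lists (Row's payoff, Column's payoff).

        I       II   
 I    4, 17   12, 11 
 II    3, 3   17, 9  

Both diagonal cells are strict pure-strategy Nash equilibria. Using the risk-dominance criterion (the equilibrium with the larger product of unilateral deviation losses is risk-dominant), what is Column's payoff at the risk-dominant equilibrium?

At both I: Row loses 4 − 3 = 1 by deviating; Column loses 17 − 11 = 6. Product = 1·6 = 6.
At both II: Row loses 17 − 12 = 5 by deviating; Column loses 9 − 3 = 6. Product = 5·6 = 30.
30 > 6, so both II is risk-dominant. Column's payoff there is 9.

9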